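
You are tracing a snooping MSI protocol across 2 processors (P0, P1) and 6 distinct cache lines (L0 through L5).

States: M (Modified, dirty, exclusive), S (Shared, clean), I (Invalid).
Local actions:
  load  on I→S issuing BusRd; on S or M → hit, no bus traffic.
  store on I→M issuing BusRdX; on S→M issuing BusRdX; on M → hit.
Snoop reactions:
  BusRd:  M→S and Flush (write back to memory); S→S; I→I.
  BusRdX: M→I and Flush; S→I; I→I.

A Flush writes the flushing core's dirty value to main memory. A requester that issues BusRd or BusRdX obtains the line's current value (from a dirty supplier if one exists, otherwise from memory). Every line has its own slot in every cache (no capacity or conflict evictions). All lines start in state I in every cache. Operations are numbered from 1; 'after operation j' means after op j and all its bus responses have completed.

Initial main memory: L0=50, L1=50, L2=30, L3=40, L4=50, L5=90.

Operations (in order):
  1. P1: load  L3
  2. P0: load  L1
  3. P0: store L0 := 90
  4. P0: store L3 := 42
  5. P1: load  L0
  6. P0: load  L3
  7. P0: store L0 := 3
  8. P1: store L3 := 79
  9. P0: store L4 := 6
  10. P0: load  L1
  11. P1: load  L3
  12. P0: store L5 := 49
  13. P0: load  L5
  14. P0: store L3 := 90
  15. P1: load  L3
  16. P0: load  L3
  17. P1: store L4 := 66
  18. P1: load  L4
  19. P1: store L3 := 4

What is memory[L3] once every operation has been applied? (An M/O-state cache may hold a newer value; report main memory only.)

step 1: P1: load  L3  ⟶  IS  (L3)  txn=BusRd  M[L3]=40
step 2: P0: load  L1  ⟶  SI  (L1)  txn=BusRd  M[L1]=50
step 3: P0: store L0 := 90  ⟶  MI  (L0)  txn=BusRdX  M[L0]=50
step 4: P0: store L3 := 42  ⟶  MI  (L3)  txn=BusRdX  M[L3]=40
step 5: P1: load  L0  ⟶  SS  (L0)  txn=BusRd+Flush  M[L0]=90
step 6: P0: load  L3  ⟶  MI  (L3)  txn=∅  M[L3]=40
step 7: P0: store L0 := 3  ⟶  MI  (L0)  txn=BusRdX  M[L0]=90
step 8: P1: store L3 := 79  ⟶  IM  (L3)  txn=BusRdX+Flush  M[L3]=42
step 9: P0: store L4 := 6  ⟶  MI  (L4)  txn=BusRdX  M[L4]=50
step 10: P0: load  L1  ⟶  SI  (L1)  txn=∅  M[L1]=50
step 11: P1: load  L3  ⟶  IM  (L3)  txn=∅  M[L3]=42
step 12: P0: store L5 := 49  ⟶  MI  (L5)  txn=BusRdX  M[L5]=90
step 13: P0: load  L5  ⟶  MI  (L5)  txn=∅  M[L5]=90
step 14: P0: store L3 := 90  ⟶  MI  (L3)  txn=BusRdX+Flush  M[L3]=79
step 15: P1: load  L3  ⟶  SS  (L3)  txn=BusRd+Flush  M[L3]=90
step 16: P0: load  L3  ⟶  SS  (L3)  txn=∅  M[L3]=90
step 17: P1: store L4 := 66  ⟶  IM  (L4)  txn=BusRdX+Flush  M[L4]=6
step 18: P1: load  L4  ⟶  IM  (L4)  txn=∅  M[L4]=6
step 19: P1: store L3 := 4  ⟶  IM  (L3)  txn=BusRdX  M[L3]=90

memory[L3] = 90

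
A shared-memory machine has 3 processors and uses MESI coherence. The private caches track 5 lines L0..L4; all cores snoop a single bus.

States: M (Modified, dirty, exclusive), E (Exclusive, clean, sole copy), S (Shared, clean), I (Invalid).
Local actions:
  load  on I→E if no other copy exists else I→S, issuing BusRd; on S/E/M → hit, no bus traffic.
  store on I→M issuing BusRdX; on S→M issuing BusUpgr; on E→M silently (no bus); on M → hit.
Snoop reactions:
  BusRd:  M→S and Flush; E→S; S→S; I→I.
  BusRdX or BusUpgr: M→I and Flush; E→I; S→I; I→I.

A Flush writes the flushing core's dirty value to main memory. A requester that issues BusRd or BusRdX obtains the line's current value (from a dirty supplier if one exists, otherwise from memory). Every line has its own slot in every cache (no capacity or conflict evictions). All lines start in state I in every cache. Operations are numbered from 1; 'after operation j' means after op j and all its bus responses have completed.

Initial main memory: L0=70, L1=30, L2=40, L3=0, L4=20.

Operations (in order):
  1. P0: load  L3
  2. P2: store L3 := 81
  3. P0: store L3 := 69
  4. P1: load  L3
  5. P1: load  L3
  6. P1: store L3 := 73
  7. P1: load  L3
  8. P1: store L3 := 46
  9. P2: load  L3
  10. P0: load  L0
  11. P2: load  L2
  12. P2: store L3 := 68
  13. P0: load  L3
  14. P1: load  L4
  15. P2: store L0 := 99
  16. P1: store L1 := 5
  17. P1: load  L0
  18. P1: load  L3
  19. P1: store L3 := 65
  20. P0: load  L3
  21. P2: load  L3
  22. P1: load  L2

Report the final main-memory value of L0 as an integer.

memory[L0] = 99

step 1: P0: load  L3  ⟶  EII  (L3)  txn=BusRd  M[L3]=0
step 2: P2: store L3 := 81  ⟶  IIM  (L3)  txn=BusRdX  M[L3]=0
step 3: P0: store L3 := 69  ⟶  MII  (L3)  txn=BusRdX+Flush  M[L3]=81
step 4: P1: load  L3  ⟶  SSI  (L3)  txn=BusRd+Flush  M[L3]=69
step 5: P1: load  L3  ⟶  SSI  (L3)  txn=∅  M[L3]=69
step 6: P1: store L3 := 73  ⟶  IMI  (L3)  txn=BusUpgr  M[L3]=69
step 7: P1: load  L3  ⟶  IMI  (L3)  txn=∅  M[L3]=69
step 8: P1: store L3 := 46  ⟶  IMI  (L3)  txn=∅  M[L3]=69
step 9: P2: load  L3  ⟶  ISS  (L3)  txn=BusRd+Flush  M[L3]=46
step 10: P0: load  L0  ⟶  EII  (L0)  txn=BusRd  M[L0]=70
step 11: P2: load  L2  ⟶  IIE  (L2)  txn=BusRd  M[L2]=40
step 12: P2: store L3 := 68  ⟶  IIM  (L3)  txn=BusUpgr  M[L3]=46
step 13: P0: load  L3  ⟶  SIS  (L3)  txn=BusRd+Flush  M[L3]=68
step 14: P1: load  L4  ⟶  IEI  (L4)  txn=BusRd  M[L4]=20
step 15: P2: store L0 := 99  ⟶  IIM  (L0)  txn=BusRdX  M[L0]=70
step 16: P1: store L1 := 5  ⟶  IMI  (L1)  txn=BusRdX  M[L1]=30
step 17: P1: load  L0  ⟶  ISS  (L0)  txn=BusRd+Flush  M[L0]=99
step 18: P1: load  L3  ⟶  SSS  (L3)  txn=BusRd  M[L3]=68
step 19: P1: store L3 := 65  ⟶  IMI  (L3)  txn=BusUpgr  M[L3]=68
step 20: P0: load  L3  ⟶  SSI  (L3)  txn=BusRd+Flush  M[L3]=65
step 21: P2: load  L3  ⟶  SSS  (L3)  txn=BusRd  M[L3]=65
step 22: P1: load  L2  ⟶  ISS  (L2)  txn=BusRd  M[L2]=40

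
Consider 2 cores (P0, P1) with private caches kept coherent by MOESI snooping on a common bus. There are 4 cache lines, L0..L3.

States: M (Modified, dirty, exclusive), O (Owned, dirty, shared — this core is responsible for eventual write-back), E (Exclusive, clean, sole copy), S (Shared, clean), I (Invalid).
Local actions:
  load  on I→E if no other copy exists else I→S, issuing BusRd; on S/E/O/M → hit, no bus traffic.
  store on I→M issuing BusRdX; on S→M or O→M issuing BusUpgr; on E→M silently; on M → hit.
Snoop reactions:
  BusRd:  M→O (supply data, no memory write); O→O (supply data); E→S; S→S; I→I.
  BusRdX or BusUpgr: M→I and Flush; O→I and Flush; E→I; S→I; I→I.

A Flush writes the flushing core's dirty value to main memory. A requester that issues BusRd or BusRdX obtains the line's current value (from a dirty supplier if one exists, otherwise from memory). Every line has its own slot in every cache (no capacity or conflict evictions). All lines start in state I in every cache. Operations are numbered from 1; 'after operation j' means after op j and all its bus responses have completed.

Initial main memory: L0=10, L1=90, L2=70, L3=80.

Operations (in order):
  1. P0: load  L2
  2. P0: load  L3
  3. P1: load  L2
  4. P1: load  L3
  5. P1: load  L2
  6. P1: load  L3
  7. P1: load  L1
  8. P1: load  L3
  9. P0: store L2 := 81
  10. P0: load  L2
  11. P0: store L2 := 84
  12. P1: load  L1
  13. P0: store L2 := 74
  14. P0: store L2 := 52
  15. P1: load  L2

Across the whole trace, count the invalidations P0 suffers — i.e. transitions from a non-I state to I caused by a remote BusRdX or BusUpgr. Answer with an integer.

[1] P0: load  L2 | P0:E(70), P1:I | bus: BusRd
[2] P0: load  L3 | P0:E(80), P1:I | bus: BusRd
[3] P1: load  L2 | P0:S(70), P1:S(70) | bus: BusRd
[4] P1: load  L3 | P0:S(80), P1:S(80) | bus: BusRd
[5] P1: load  L2 | P0:S(70), P1:S(70) | bus: none
[6] P1: load  L3 | P0:S(80), P1:S(80) | bus: none
[7] P1: load  L1 | P0:I, P1:E(90) | bus: BusRd
[8] P1: load  L3 | P0:S(80), P1:S(80) | bus: none
[9] P0: store L2 := 81 | P0:M(81), P1:I | bus: BusUpgr
[10] P0: load  L2 | P0:M(81), P1:I | bus: none
[11] P0: store L2 := 84 | P0:M(84), P1:I | bus: none
[12] P1: load  L1 | P0:I, P1:E(90) | bus: none
[13] P0: store L2 := 74 | P0:M(74), P1:I | bus: none
[14] P0: store L2 := 52 | P0:M(52), P1:I | bus: none
[15] P1: load  L2 | P0:O(52), P1:S(52) | bus: BusRd

invalidations = 0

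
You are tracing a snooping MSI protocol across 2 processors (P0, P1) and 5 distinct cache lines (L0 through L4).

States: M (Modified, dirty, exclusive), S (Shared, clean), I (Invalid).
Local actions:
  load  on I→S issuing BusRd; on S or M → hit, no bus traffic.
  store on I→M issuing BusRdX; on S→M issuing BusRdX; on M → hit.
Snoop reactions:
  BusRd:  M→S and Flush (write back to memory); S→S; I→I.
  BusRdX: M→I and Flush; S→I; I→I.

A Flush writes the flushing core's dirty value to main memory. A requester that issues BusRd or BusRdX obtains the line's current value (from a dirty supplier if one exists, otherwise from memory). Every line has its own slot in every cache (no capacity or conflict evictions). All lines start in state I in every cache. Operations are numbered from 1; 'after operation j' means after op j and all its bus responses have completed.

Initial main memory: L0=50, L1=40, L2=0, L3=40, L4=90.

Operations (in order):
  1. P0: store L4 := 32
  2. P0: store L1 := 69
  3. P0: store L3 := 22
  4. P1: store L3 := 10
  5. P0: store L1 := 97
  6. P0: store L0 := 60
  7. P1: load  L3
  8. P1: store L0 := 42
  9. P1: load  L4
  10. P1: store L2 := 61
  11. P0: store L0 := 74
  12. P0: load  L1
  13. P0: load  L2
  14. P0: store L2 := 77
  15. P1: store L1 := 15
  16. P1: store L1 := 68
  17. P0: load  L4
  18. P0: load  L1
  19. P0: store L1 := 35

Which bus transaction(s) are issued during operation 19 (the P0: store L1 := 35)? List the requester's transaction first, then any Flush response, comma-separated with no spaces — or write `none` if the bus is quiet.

bus = BusRdX

step 1: P0: store L4 := 32  ⟶  MI  (L4)  txn=BusRdX  M[L4]=90
step 2: P0: store L1 := 69  ⟶  MI  (L1)  txn=BusRdX  M[L1]=40
step 3: P0: store L3 := 22  ⟶  MI  (L3)  txn=BusRdX  M[L3]=40
step 4: P1: store L3 := 10  ⟶  IM  (L3)  txn=BusRdX+Flush  M[L3]=22
step 5: P0: store L1 := 97  ⟶  MI  (L1)  txn=∅  M[L1]=40
step 6: P0: store L0 := 60  ⟶  MI  (L0)  txn=BusRdX  M[L0]=50
step 7: P1: load  L3  ⟶  IM  (L3)  txn=∅  M[L3]=22
step 8: P1: store L0 := 42  ⟶  IM  (L0)  txn=BusRdX+Flush  M[L0]=60
step 9: P1: load  L4  ⟶  SS  (L4)  txn=BusRd+Flush  M[L4]=32
step 10: P1: store L2 := 61  ⟶  IM  (L2)  txn=BusRdX  M[L2]=0
step 11: P0: store L0 := 74  ⟶  MI  (L0)  txn=BusRdX+Flush  M[L0]=42
step 12: P0: load  L1  ⟶  MI  (L1)  txn=∅  M[L1]=40
step 13: P0: load  L2  ⟶  SS  (L2)  txn=BusRd+Flush  M[L2]=61
step 14: P0: store L2 := 77  ⟶  MI  (L2)  txn=BusRdX  M[L2]=61
step 15: P1: store L1 := 15  ⟶  IM  (L1)  txn=BusRdX+Flush  M[L1]=97
step 16: P1: store L1 := 68  ⟶  IM  (L1)  txn=∅  M[L1]=97
step 17: P0: load  L4  ⟶  SS  (L4)  txn=∅  M[L4]=32
step 18: P0: load  L1  ⟶  SS  (L1)  txn=BusRd+Flush  M[L1]=68
step 19: P0: store L1 := 35  ⟶  MI  (L1)  txn=BusRdX  M[L1]=68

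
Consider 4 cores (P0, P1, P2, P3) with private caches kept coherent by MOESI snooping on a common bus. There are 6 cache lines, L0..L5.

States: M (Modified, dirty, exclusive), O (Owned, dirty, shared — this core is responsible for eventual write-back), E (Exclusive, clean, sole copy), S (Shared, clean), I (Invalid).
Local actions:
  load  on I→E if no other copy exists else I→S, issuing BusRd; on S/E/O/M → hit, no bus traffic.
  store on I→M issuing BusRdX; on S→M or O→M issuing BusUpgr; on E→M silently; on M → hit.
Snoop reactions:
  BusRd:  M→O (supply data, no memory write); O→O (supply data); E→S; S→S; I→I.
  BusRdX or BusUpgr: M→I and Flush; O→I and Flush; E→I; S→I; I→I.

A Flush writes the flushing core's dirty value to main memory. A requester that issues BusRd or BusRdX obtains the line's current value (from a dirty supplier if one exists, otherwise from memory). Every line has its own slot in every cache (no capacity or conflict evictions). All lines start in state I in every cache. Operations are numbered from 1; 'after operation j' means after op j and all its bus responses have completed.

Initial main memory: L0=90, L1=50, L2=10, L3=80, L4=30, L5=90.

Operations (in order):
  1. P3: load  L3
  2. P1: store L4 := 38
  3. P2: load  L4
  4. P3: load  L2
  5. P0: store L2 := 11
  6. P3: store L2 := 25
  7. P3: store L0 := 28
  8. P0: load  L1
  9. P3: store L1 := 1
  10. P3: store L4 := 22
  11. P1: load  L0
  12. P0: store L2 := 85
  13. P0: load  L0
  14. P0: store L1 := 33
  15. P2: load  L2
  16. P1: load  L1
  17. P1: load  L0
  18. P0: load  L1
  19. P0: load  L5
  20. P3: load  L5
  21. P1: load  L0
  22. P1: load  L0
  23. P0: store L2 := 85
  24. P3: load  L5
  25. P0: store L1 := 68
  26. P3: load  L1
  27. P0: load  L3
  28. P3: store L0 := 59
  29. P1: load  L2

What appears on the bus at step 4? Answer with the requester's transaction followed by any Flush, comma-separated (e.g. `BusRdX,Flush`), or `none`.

bus = BusRd

1. P3: load  L3  bus=[BusRd]  L3: P0=I P1=I P2=I P3=E  mem[L3]=80
2. P1: store L4 := 38  bus=[BusRdX]  L4: P0=I P1=M P2=I P3=I  mem[L4]=30
3. P2: load  L4  bus=[BusRd]  L4: P0=I P1=O P2=S P3=I  mem[L4]=30
4. P3: load  L2  bus=[BusRd]  L2: P0=I P1=I P2=I P3=E  mem[L2]=10
5. P0: store L2 := 11  bus=[BusRdX]  L2: P0=M P1=I P2=I P3=I  mem[L2]=10
6. P3: store L2 := 25  bus=[BusRdX,Flush]  L2: P0=I P1=I P2=I P3=M  mem[L2]=11
7. P3: store L0 := 28  bus=[BusRdX]  L0: P0=I P1=I P2=I P3=M  mem[L0]=90
8. P0: load  L1  bus=[BusRd]  L1: P0=E P1=I P2=I P3=I  mem[L1]=50
9. P3: store L1 := 1  bus=[BusRdX]  L1: P0=I P1=I P2=I P3=M  mem[L1]=50
10. P3: store L4 := 22  bus=[BusRdX,Flush]  L4: P0=I P1=I P2=I P3=M  mem[L4]=38
11. P1: load  L0  bus=[BusRd]  L0: P0=I P1=S P2=I P3=O  mem[L0]=90
12. P0: store L2 := 85  bus=[BusRdX,Flush]  L2: P0=M P1=I P2=I P3=I  mem[L2]=25
13. P0: load  L0  bus=[BusRd]  L0: P0=S P1=S P2=I P3=O  mem[L0]=90
14. P0: store L1 := 33  bus=[BusRdX,Flush]  L1: P0=M P1=I P2=I P3=I  mem[L1]=1
15. P2: load  L2  bus=[BusRd]  L2: P0=O P1=I P2=S P3=I  mem[L2]=25
16. P1: load  L1  bus=[BusRd]  L1: P0=O P1=S P2=I P3=I  mem[L1]=1
17. P1: load  L0  bus=[-]  L0: P0=S P1=S P2=I P3=O  mem[L0]=90
18. P0: load  L1  bus=[-]  L1: P0=O P1=S P2=I P3=I  mem[L1]=1
19. P0: load  L5  bus=[BusRd]  L5: P0=E P1=I P2=I P3=I  mem[L5]=90
20. P3: load  L5  bus=[BusRd]  L5: P0=S P1=I P2=I P3=S  mem[L5]=90
21. P1: load  L0  bus=[-]  L0: P0=S P1=S P2=I P3=O  mem[L0]=90
22. P1: load  L0  bus=[-]  L0: P0=S P1=S P2=I P3=O  mem[L0]=90
23. P0: store L2 := 85  bus=[BusUpgr]  L2: P0=M P1=I P2=I P3=I  mem[L2]=25
24. P3: load  L5  bus=[-]  L5: P0=S P1=I P2=I P3=S  mem[L5]=90
25. P0: store L1 := 68  bus=[BusUpgr]  L1: P0=M P1=I P2=I P3=I  mem[L1]=1
26. P3: load  L1  bus=[BusRd]  L1: P0=O P1=I P2=I P3=S  mem[L1]=1
27. P0: load  L3  bus=[BusRd]  L3: P0=S P1=I P2=I P3=S  mem[L3]=80
28. P3: store L0 := 59  bus=[BusUpgr]  L0: P0=I P1=I P2=I P3=M  mem[L0]=90
29. P1: load  L2  bus=[BusRd]  L2: P0=O P1=S P2=I P3=I  mem[L2]=25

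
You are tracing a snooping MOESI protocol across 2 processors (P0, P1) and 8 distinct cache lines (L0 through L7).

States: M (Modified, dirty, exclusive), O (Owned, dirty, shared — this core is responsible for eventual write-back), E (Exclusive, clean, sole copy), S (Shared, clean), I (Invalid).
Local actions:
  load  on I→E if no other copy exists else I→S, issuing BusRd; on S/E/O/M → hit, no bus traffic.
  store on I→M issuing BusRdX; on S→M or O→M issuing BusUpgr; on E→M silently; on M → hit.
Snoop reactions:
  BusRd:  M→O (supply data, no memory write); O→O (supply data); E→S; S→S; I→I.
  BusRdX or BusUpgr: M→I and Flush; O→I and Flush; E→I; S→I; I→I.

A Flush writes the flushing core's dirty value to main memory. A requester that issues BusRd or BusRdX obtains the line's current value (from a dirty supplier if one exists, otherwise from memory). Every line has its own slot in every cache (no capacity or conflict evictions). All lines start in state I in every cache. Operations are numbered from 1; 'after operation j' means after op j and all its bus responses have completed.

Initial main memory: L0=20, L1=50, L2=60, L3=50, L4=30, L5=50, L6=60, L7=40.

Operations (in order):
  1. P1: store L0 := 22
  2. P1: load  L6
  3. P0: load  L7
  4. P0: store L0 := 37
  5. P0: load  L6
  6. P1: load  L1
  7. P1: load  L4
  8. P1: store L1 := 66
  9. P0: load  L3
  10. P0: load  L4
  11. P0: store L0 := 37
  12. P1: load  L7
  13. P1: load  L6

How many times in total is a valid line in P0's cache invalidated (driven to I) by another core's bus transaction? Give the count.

invalidations = 0

  op1 P1: store L0 := 22 → I/M on L0; bus BusRdX; mem=20
  op2 P1: load  L6 → I/E on L6; bus BusRd; mem=60
  op3 P0: load  L7 → E/I on L7; bus BusRd; mem=40
  op4 P0: store L0 := 37 → M/I on L0; bus BusRdX Flush; mem=22
  op5 P0: load  L6 → S/S on L6; bus BusRd; mem=60
  op6 P1: load  L1 → I/E on L1; bus BusRd; mem=50
  op7 P1: load  L4 → I/E on L4; bus BusRd; mem=30
  op8 P1: store L1 := 66 → I/M on L1; bus (none); mem=50
  op9 P0: load  L3 → E/I on L3; bus BusRd; mem=50
  op10 P0: load  L4 → S/S on L4; bus BusRd; mem=30
  op11 P0: store L0 := 37 → M/I on L0; bus (none); mem=22
  op12 P1: load  L7 → S/S on L7; bus BusRd; mem=40
  op13 P1: load  L6 → S/S on L6; bus (none); mem=60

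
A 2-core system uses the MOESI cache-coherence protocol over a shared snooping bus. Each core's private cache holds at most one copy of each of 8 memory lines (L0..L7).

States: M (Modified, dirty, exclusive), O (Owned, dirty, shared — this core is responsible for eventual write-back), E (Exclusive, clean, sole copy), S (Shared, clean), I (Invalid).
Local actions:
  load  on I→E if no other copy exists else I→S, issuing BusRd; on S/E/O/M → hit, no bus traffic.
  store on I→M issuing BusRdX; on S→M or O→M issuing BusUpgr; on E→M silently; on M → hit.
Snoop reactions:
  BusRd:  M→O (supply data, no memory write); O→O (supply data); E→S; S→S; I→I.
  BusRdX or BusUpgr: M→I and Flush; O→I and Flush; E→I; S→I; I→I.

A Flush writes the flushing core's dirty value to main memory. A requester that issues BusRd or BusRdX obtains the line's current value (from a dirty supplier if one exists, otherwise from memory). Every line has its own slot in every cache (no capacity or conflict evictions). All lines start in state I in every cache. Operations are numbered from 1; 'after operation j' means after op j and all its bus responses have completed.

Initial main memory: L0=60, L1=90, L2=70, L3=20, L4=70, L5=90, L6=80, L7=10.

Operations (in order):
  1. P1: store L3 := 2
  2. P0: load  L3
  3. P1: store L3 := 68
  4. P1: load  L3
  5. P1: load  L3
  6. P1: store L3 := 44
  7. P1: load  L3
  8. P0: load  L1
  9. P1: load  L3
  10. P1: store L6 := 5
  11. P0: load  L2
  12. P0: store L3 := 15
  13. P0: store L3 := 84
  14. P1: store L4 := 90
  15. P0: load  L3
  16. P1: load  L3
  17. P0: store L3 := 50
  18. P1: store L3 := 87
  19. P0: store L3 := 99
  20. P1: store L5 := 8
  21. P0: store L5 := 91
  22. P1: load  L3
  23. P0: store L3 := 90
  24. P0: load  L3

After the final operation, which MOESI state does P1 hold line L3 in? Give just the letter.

state = I

step 1: P1: store L3 := 2  ⟶  IM  (L3)  txn=BusRdX  M[L3]=20
step 2: P0: load  L3  ⟶  SO  (L3)  txn=BusRd  M[L3]=20
step 3: P1: store L3 := 68  ⟶  IM  (L3)  txn=BusUpgr  M[L3]=20
step 4: P1: load  L3  ⟶  IM  (L3)  txn=∅  M[L3]=20
step 5: P1: load  L3  ⟶  IM  (L3)  txn=∅  M[L3]=20
step 6: P1: store L3 := 44  ⟶  IM  (L3)  txn=∅  M[L3]=20
step 7: P1: load  L3  ⟶  IM  (L3)  txn=∅  M[L3]=20
step 8: P0: load  L1  ⟶  EI  (L1)  txn=BusRd  M[L1]=90
step 9: P1: load  L3  ⟶  IM  (L3)  txn=∅  M[L3]=20
step 10: P1: store L6 := 5  ⟶  IM  (L6)  txn=BusRdX  M[L6]=80
step 11: P0: load  L2  ⟶  EI  (L2)  txn=BusRd  M[L2]=70
step 12: P0: store L3 := 15  ⟶  MI  (L3)  txn=BusRdX+Flush  M[L3]=44
step 13: P0: store L3 := 84  ⟶  MI  (L3)  txn=∅  M[L3]=44
step 14: P1: store L4 := 90  ⟶  IM  (L4)  txn=BusRdX  M[L4]=70
step 15: P0: load  L3  ⟶  MI  (L3)  txn=∅  M[L3]=44
step 16: P1: load  L3  ⟶  OS  (L3)  txn=BusRd  M[L3]=44
step 17: P0: store L3 := 50  ⟶  MI  (L3)  txn=BusUpgr  M[L3]=44
step 18: P1: store L3 := 87  ⟶  IM  (L3)  txn=BusRdX+Flush  M[L3]=50
step 19: P0: store L3 := 99  ⟶  MI  (L3)  txn=BusRdX+Flush  M[L3]=87
step 20: P1: store L5 := 8  ⟶  IM  (L5)  txn=BusRdX  M[L5]=90
step 21: P0: store L5 := 91  ⟶  MI  (L5)  txn=BusRdX+Flush  M[L5]=8
step 22: P1: load  L3  ⟶  OS  (L3)  txn=BusRd  M[L3]=87
step 23: P0: store L3 := 90  ⟶  MI  (L3)  txn=BusUpgr  M[L3]=87
step 24: P0: load  L3  ⟶  MI  (L3)  txn=∅  M[L3]=87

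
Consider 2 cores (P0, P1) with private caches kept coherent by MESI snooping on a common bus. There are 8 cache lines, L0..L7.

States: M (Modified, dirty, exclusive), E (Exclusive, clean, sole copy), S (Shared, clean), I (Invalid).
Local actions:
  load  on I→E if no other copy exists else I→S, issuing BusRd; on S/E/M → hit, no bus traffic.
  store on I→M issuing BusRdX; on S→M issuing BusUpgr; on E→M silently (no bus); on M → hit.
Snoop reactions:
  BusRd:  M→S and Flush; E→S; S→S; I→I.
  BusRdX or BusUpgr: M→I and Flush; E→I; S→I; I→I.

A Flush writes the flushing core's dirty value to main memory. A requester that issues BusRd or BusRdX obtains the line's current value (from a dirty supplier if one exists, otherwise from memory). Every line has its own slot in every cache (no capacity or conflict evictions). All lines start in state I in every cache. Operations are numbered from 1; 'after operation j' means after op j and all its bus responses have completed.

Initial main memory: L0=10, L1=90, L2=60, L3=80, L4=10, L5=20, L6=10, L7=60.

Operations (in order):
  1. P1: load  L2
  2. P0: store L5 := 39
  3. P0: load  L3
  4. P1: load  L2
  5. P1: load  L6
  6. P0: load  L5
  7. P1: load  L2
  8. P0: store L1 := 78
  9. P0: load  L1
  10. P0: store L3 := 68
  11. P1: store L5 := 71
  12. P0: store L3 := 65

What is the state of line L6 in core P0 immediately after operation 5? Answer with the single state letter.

state = I

1. P1: load  L2  bus=[BusRd]  L2: P0=I P1=E  mem[L2]=60
2. P0: store L5 := 39  bus=[BusRdX]  L5: P0=M P1=I  mem[L5]=20
3. P0: load  L3  bus=[BusRd]  L3: P0=E P1=I  mem[L3]=80
4. P1: load  L2  bus=[-]  L2: P0=I P1=E  mem[L2]=60
5. P1: load  L6  bus=[BusRd]  L6: P0=I P1=E  mem[L6]=10
6. P0: load  L5  bus=[-]  L5: P0=M P1=I  mem[L5]=20
7. P1: load  L2  bus=[-]  L2: P0=I P1=E  mem[L2]=60
8. P0: store L1 := 78  bus=[BusRdX]  L1: P0=M P1=I  mem[L1]=90
9. P0: load  L1  bus=[-]  L1: P0=M P1=I  mem[L1]=90
10. P0: store L3 := 68  bus=[-]  L3: P0=M P1=I  mem[L3]=80
11. P1: store L5 := 71  bus=[BusRdX,Flush]  L5: P0=I P1=M  mem[L5]=39
12. P0: store L3 := 65  bus=[-]  L3: P0=M P1=I  mem[L3]=80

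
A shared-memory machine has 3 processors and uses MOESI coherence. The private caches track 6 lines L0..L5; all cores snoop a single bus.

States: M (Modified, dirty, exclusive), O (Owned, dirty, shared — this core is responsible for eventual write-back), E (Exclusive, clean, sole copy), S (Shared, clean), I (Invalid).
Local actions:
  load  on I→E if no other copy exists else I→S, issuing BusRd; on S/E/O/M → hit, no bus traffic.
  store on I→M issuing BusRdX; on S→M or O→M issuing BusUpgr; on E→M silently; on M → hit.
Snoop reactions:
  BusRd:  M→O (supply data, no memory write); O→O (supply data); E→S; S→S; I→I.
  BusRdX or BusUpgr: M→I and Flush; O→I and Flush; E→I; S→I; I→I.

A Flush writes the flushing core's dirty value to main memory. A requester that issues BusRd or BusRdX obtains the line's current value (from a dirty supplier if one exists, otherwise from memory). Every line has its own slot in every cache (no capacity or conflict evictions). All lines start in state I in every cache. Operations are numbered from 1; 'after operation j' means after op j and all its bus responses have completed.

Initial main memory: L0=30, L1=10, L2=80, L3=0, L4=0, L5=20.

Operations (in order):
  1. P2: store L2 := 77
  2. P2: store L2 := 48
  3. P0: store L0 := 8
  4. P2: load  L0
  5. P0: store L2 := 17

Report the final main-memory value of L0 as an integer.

memory[L0] = 30

1. P2: store L2 := 77  bus=[BusRdX]  L2: P0=I P1=I P2=M  mem[L2]=80
2. P2: store L2 := 48  bus=[-]  L2: P0=I P1=I P2=M  mem[L2]=80
3. P0: store L0 := 8  bus=[BusRdX]  L0: P0=M P1=I P2=I  mem[L0]=30
4. P2: load  L0  bus=[BusRd]  L0: P0=O P1=I P2=S  mem[L0]=30
5. P0: store L2 := 17  bus=[BusRdX,Flush]  L2: P0=M P1=I P2=I  mem[L2]=48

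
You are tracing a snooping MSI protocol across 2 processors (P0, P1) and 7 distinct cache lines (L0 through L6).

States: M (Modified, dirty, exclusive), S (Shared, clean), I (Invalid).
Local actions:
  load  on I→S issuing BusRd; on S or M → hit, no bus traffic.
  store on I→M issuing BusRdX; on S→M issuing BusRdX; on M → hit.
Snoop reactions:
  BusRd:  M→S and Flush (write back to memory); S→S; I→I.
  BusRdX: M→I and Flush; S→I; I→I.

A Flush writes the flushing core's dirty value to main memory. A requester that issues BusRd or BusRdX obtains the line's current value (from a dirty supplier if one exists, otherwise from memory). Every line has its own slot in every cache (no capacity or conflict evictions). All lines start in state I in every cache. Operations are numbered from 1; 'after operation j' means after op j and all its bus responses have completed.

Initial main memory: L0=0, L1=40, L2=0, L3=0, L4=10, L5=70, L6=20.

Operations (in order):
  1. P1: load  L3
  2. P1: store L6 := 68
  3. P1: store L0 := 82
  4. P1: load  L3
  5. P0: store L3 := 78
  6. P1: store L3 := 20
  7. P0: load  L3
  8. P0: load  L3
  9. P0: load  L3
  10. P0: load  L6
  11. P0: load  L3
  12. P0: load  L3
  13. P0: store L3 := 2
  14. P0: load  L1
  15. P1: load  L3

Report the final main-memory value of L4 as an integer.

memory[L4] = 10

  op1 P1: load  L3 → I/S on L3; bus BusRd; mem=0
  op2 P1: store L6 := 68 → I/M on L6; bus BusRdX; mem=20
  op3 P1: store L0 := 82 → I/M on L0; bus BusRdX; mem=0
  op4 P1: load  L3 → I/S on L3; bus (none); mem=0
  op5 P0: store L3 := 78 → M/I on L3; bus BusRdX; mem=0
  op6 P1: store L3 := 20 → I/M on L3; bus BusRdX Flush; mem=78
  op7 P0: load  L3 → S/S on L3; bus BusRd Flush; mem=20
  op8 P0: load  L3 → S/S on L3; bus (none); mem=20
  op9 P0: load  L3 → S/S on L3; bus (none); mem=20
  op10 P0: load  L6 → S/S on L6; bus BusRd Flush; mem=68
  op11 P0: load  L3 → S/S on L3; bus (none); mem=20
  op12 P0: load  L3 → S/S on L3; bus (none); mem=20
  op13 P0: store L3 := 2 → M/I on L3; bus BusRdX; mem=20
  op14 P0: load  L1 → S/I on L1; bus BusRd; mem=40
  op15 P1: load  L3 → S/S on L3; bus BusRd Flush; mem=2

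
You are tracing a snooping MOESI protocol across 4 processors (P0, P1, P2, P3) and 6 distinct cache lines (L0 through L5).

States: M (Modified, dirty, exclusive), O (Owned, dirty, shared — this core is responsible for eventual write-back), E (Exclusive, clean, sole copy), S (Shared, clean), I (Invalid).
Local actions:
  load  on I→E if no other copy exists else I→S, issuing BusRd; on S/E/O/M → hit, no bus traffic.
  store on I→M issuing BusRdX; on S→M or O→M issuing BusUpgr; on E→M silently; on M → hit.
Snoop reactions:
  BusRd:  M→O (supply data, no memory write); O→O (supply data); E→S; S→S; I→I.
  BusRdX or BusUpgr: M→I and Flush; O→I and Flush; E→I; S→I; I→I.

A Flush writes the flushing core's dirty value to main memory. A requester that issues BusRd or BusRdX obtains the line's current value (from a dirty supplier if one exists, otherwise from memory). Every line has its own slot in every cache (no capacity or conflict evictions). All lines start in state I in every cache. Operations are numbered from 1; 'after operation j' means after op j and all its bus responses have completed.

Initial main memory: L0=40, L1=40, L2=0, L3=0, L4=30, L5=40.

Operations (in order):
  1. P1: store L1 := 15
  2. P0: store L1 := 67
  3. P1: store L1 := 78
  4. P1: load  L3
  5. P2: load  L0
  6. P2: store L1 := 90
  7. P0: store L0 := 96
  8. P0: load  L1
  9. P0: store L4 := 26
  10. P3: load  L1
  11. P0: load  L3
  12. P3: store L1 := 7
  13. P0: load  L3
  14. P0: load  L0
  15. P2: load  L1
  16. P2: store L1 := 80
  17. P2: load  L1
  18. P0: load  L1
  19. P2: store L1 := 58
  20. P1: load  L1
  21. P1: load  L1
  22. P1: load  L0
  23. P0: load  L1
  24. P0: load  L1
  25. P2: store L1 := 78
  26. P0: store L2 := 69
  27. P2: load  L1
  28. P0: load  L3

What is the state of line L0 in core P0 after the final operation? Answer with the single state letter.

step 1: P1: store L1 := 15  ⟶  IMII  (L1)  txn=BusRdX  M[L1]=40
step 2: P0: store L1 := 67  ⟶  MIII  (L1)  txn=BusRdX+Flush  M[L1]=15
step 3: P1: store L1 := 78  ⟶  IMII  (L1)  txn=BusRdX+Flush  M[L1]=67
step 4: P1: load  L3  ⟶  IEII  (L3)  txn=BusRd  M[L3]=0
step 5: P2: load  L0  ⟶  IIEI  (L0)  txn=BusRd  M[L0]=40
step 6: P2: store L1 := 90  ⟶  IIMI  (L1)  txn=BusRdX+Flush  M[L1]=78
step 7: P0: store L0 := 96  ⟶  MIII  (L0)  txn=BusRdX  M[L0]=40
step 8: P0: load  L1  ⟶  SIOI  (L1)  txn=BusRd  M[L1]=78
step 9: P0: store L4 := 26  ⟶  MIII  (L4)  txn=BusRdX  M[L4]=30
step 10: P3: load  L1  ⟶  SIOS  (L1)  txn=BusRd  M[L1]=78
step 11: P0: load  L3  ⟶  SSII  (L3)  txn=BusRd  M[L3]=0
step 12: P3: store L1 := 7  ⟶  IIIM  (L1)  txn=BusUpgr+Flush  M[L1]=90
step 13: P0: load  L3  ⟶  SSII  (L3)  txn=∅  M[L3]=0
step 14: P0: load  L0  ⟶  MIII  (L0)  txn=∅  M[L0]=40
step 15: P2: load  L1  ⟶  IISO  (L1)  txn=BusRd  M[L1]=90
step 16: P2: store L1 := 80  ⟶  IIMI  (L1)  txn=BusUpgr+Flush  M[L1]=7
step 17: P2: load  L1  ⟶  IIMI  (L1)  txn=∅  M[L1]=7
step 18: P0: load  L1  ⟶  SIOI  (L1)  txn=BusRd  M[L1]=7
step 19: P2: store L1 := 58  ⟶  IIMI  (L1)  txn=BusUpgr  M[L1]=7
step 20: P1: load  L1  ⟶  ISOI  (L1)  txn=BusRd  M[L1]=7
step 21: P1: load  L1  ⟶  ISOI  (L1)  txn=∅  M[L1]=7
step 22: P1: load  L0  ⟶  OSII  (L0)  txn=BusRd  M[L0]=40
step 23: P0: load  L1  ⟶  SSOI  (L1)  txn=BusRd  M[L1]=7
step 24: P0: load  L1  ⟶  SSOI  (L1)  txn=∅  M[L1]=7
step 25: P2: store L1 := 78  ⟶  IIMI  (L1)  txn=BusUpgr  M[L1]=7
step 26: P0: store L2 := 69  ⟶  MIII  (L2)  txn=BusRdX  M[L2]=0
step 27: P2: load  L1  ⟶  IIMI  (L1)  txn=∅  M[L1]=7
step 28: P0: load  L3  ⟶  SSII  (L3)  txn=∅  M[L3]=0

state = O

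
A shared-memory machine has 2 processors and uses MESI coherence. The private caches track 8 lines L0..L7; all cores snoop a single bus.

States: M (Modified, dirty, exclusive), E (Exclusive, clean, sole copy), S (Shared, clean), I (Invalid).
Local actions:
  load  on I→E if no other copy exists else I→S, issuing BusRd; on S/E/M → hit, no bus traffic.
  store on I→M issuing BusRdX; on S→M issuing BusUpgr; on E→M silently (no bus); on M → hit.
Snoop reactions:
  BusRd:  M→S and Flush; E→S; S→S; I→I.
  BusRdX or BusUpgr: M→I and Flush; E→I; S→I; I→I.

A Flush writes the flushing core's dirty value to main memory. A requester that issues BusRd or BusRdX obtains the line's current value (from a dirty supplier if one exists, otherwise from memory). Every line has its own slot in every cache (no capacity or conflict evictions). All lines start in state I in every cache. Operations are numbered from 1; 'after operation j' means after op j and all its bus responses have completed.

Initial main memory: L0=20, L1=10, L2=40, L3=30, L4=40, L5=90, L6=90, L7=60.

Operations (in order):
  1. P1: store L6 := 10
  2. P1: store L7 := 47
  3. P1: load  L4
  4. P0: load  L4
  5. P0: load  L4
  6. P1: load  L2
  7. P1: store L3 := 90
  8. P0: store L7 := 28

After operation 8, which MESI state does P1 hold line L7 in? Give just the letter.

  op1 P1: store L6 := 10 → I/M on L6; bus BusRdX; mem=90
  op2 P1: store L7 := 47 → I/M on L7; bus BusRdX; mem=60
  op3 P1: load  L4 → I/E on L4; bus BusRd; mem=40
  op4 P0: load  L4 → S/S on L4; bus BusRd; mem=40
  op5 P0: load  L4 → S/S on L4; bus (none); mem=40
  op6 P1: load  L2 → I/E on L2; bus BusRd; mem=40
  op7 P1: store L3 := 90 → I/M on L3; bus BusRdX; mem=30
  op8 P0: store L7 := 28 → M/I on L7; bus BusRdX Flush; mem=47

state = I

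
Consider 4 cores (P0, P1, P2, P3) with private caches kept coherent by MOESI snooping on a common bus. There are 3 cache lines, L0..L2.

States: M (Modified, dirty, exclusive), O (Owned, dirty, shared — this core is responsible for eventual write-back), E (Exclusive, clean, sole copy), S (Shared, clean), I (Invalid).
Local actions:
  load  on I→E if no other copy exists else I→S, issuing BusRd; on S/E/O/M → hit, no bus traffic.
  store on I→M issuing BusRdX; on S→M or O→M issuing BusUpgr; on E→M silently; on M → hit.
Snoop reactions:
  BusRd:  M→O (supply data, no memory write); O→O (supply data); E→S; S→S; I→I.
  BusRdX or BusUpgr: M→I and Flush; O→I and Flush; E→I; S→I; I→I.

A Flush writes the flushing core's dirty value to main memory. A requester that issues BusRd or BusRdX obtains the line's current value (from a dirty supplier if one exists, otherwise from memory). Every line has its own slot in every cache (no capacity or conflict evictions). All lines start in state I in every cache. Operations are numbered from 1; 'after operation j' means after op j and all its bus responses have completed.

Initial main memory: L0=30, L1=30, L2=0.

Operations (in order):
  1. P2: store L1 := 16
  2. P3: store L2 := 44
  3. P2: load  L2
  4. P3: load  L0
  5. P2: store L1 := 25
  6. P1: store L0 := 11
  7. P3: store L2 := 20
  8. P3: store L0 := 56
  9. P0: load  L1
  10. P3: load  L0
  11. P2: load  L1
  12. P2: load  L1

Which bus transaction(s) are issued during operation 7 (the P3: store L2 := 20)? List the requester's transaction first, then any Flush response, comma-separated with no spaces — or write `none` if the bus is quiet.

step 1: P2: store L1 := 16  ⟶  IIMI  (L1)  txn=BusRdX  M[L1]=30
step 2: P3: store L2 := 44  ⟶  IIIM  (L2)  txn=BusRdX  M[L2]=0
step 3: P2: load  L2  ⟶  IISO  (L2)  txn=BusRd  M[L2]=0
step 4: P3: load  L0  ⟶  IIIE  (L0)  txn=BusRd  M[L0]=30
step 5: P2: store L1 := 25  ⟶  IIMI  (L1)  txn=∅  M[L1]=30
step 6: P1: store L0 := 11  ⟶  IMII  (L0)  txn=BusRdX  M[L0]=30
step 7: P3: store L2 := 20  ⟶  IIIM  (L2)  txn=BusUpgr  M[L2]=0
step 8: P3: store L0 := 56  ⟶  IIIM  (L0)  txn=BusRdX+Flush  M[L0]=11
step 9: P0: load  L1  ⟶  SIOI  (L1)  txn=BusRd  M[L1]=30
step 10: P3: load  L0  ⟶  IIIM  (L0)  txn=∅  M[L0]=11
step 11: P2: load  L1  ⟶  SIOI  (L1)  txn=∅  M[L1]=30
step 12: P2: load  L1  ⟶  SIOI  (L1)  txn=∅  M[L1]=30

bus = BusUpgr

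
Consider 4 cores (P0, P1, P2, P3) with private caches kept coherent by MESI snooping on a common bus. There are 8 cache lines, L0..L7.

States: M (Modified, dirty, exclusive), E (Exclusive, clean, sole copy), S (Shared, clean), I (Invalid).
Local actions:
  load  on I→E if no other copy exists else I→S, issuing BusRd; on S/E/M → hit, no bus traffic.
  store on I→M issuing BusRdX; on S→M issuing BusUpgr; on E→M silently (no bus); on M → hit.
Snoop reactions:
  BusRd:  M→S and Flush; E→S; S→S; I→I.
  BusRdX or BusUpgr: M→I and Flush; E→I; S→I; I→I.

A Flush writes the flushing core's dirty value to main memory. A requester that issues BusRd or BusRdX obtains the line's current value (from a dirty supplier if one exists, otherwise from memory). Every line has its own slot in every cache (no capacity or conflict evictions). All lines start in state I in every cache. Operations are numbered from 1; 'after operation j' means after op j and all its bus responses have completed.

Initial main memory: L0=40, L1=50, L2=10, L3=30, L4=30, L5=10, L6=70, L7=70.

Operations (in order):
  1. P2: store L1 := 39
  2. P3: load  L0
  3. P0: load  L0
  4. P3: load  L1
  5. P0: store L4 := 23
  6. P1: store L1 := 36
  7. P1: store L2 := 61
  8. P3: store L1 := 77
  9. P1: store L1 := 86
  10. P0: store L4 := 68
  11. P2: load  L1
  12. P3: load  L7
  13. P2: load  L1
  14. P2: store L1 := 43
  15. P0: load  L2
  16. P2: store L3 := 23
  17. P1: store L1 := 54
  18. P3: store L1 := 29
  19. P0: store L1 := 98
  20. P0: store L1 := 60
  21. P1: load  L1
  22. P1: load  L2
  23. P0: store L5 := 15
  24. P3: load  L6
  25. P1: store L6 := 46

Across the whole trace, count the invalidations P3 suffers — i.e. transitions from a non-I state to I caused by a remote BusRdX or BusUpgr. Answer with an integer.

  op1 P2: store L1 := 39 → I/I/M/I on L1; bus BusRdX; mem=50
  op2 P3: load  L0 → I/I/I/E on L0; bus BusRd; mem=40
  op3 P0: load  L0 → S/I/I/S on L0; bus BusRd; mem=40
  op4 P3: load  L1 → I/I/S/S on L1; bus BusRd Flush; mem=39
  op5 P0: store L4 := 23 → M/I/I/I on L4; bus BusRdX; mem=30
  op6 P1: store L1 := 36 → I/M/I/I on L1; bus BusRdX; mem=39
  op7 P1: store L2 := 61 → I/M/I/I on L2; bus BusRdX; mem=10
  op8 P3: store L1 := 77 → I/I/I/M on L1; bus BusRdX Flush; mem=36
  op9 P1: store L1 := 86 → I/M/I/I on L1; bus BusRdX Flush; mem=77
  op10 P0: store L4 := 68 → M/I/I/I on L4; bus (none); mem=30
  op11 P2: load  L1 → I/S/S/I on L1; bus BusRd Flush; mem=86
  op12 P3: load  L7 → I/I/I/E on L7; bus BusRd; mem=70
  op13 P2: load  L1 → I/S/S/I on L1; bus (none); mem=86
  op14 P2: store L1 := 43 → I/I/M/I on L1; bus BusUpgr; mem=86
  op15 P0: load  L2 → S/S/I/I on L2; bus BusRd Flush; mem=61
  op16 P2: store L3 := 23 → I/I/M/I on L3; bus BusRdX; mem=30
  op17 P1: store L1 := 54 → I/M/I/I on L1; bus BusRdX Flush; mem=43
  op18 P3: store L1 := 29 → I/I/I/M on L1; bus BusRdX Flush; mem=54
  op19 P0: store L1 := 98 → M/I/I/I on L1; bus BusRdX Flush; mem=29
  op20 P0: store L1 := 60 → M/I/I/I on L1; bus (none); mem=29
  op21 P1: load  L1 → S/S/I/I on L1; bus BusRd Flush; mem=60
  op22 P1: load  L2 → S/S/I/I on L2; bus (none); mem=61
  op23 P0: store L5 := 15 → M/I/I/I on L5; bus BusRdX; mem=10
  op24 P3: load  L6 → I/I/I/E on L6; bus BusRd; mem=70
  op25 P1: store L6 := 46 → I/M/I/I on L6; bus BusRdX; mem=70

invalidations = 4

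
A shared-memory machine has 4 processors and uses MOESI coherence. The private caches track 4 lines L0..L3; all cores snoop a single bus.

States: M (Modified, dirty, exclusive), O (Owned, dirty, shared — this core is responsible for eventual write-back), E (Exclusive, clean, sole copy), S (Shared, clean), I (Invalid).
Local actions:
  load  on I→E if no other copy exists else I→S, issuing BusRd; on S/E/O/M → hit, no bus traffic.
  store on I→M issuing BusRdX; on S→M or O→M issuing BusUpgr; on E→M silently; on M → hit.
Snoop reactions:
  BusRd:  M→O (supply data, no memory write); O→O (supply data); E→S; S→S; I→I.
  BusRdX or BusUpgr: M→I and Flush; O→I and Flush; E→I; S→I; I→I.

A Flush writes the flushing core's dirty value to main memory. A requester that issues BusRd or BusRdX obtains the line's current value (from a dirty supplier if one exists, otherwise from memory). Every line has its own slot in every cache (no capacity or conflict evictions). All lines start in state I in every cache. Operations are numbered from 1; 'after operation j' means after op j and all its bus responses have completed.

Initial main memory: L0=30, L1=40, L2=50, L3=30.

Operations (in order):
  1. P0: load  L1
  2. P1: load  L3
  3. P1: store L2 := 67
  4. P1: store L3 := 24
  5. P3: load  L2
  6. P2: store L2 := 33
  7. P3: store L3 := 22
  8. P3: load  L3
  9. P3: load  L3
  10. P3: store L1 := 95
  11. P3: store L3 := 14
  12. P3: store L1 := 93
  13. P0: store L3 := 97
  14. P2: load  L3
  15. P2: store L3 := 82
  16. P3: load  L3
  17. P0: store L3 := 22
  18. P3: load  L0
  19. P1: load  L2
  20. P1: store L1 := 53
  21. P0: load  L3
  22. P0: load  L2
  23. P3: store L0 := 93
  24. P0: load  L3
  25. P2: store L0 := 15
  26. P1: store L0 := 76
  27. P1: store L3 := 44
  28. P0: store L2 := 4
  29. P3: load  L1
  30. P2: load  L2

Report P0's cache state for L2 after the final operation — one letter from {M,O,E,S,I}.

state = O

  op1 P0: load  L1 → E/I/I/I on L1; bus BusRd; mem=40
  op2 P1: load  L3 → I/E/I/I on L3; bus BusRd; mem=30
  op3 P1: store L2 := 67 → I/M/I/I on L2; bus BusRdX; mem=50
  op4 P1: store L3 := 24 → I/M/I/I on L3; bus (none); mem=30
  op5 P3: load  L2 → I/O/I/S on L2; bus BusRd; mem=50
  op6 P2: store L2 := 33 → I/I/M/I on L2; bus BusRdX Flush; mem=67
  op7 P3: store L3 := 22 → I/I/I/M on L3; bus BusRdX Flush; mem=24
  op8 P3: load  L3 → I/I/I/M on L3; bus (none); mem=24
  op9 P3: load  L3 → I/I/I/M on L3; bus (none); mem=24
  op10 P3: store L1 := 95 → I/I/I/M on L1; bus BusRdX; mem=40
  op11 P3: store L3 := 14 → I/I/I/M on L3; bus (none); mem=24
  op12 P3: store L1 := 93 → I/I/I/M on L1; bus (none); mem=40
  op13 P0: store L3 := 97 → M/I/I/I on L3; bus BusRdX Flush; mem=14
  op14 P2: load  L3 → O/I/S/I on L3; bus BusRd; mem=14
  op15 P2: store L3 := 82 → I/I/M/I on L3; bus BusUpgr Flush; mem=97
  op16 P3: load  L3 → I/I/O/S on L3; bus BusRd; mem=97
  op17 P0: store L3 := 22 → M/I/I/I on L3; bus BusRdX Flush; mem=82
  op18 P3: load  L0 → I/I/I/E on L0; bus BusRd; mem=30
  op19 P1: load  L2 → I/S/O/I on L2; bus BusRd; mem=67
  op20 P1: store L1 := 53 → I/M/I/I on L1; bus BusRdX Flush; mem=93
  op21 P0: load  L3 → M/I/I/I on L3; bus (none); mem=82
  op22 P0: load  L2 → S/S/O/I on L2; bus BusRd; mem=67
  op23 P3: store L0 := 93 → I/I/I/M on L0; bus (none); mem=30
  op24 P0: load  L3 → M/I/I/I on L3; bus (none); mem=82
  op25 P2: store L0 := 15 → I/I/M/I on L0; bus BusRdX Flush; mem=93
  op26 P1: store L0 := 76 → I/M/I/I on L0; bus BusRdX Flush; mem=15
  op27 P1: store L3 := 44 → I/M/I/I on L3; bus BusRdX Flush; mem=22
  op28 P0: store L2 := 4 → M/I/I/I on L2; bus BusUpgr Flush; mem=33
  op29 P3: load  L1 → I/O/I/S on L1; bus BusRd; mem=93
  op30 P2: load  L2 → O/I/S/I on L2; bus BusRd; mem=33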